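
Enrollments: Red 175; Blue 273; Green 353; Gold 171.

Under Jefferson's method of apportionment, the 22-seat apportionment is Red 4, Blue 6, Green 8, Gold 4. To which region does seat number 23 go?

Priority for the next seat is population ÷ (current seats + 1).
Priorities: Red 35.000, Blue 39.000, Green 39.222, Gold 34.200.
Highest priority: Green.

Green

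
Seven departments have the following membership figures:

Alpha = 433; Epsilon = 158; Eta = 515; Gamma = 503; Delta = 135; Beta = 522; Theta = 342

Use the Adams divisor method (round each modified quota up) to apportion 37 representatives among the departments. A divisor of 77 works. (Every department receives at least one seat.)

With modified divisor 77: modified quotas Alpha 5.623, Epsilon 2.052, Eta 6.688, Gamma 6.532, Delta 1.753, Beta 6.779, Theta 4.442.
Rounding up: Alpha 6, Epsilon 3, Eta 7, Gamma 7, Delta 2, Beta 7, Theta 5 (total 37).

Alpha: 6; Epsilon: 3; Eta: 7; Gamma: 7; Delta: 2; Beta: 7; Theta: 5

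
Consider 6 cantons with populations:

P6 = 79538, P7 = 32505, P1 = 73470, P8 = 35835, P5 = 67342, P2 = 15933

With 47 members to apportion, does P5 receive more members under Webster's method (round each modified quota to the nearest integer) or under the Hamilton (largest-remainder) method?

Webster: P6 12, P7 5, P1 11, P8 6, P5 11, P2 2.
Hamilton: P6 12, P7 5, P1 11, P8 6, P5 10, P2 3.
P5 gets 11 under Webster and 10 under Hamilton.

Webster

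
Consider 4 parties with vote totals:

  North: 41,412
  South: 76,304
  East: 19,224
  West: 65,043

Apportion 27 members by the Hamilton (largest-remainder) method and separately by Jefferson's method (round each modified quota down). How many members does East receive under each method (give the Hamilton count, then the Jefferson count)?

Hamilton: North 5, South 10, East 3, West 9.
Jefferson: North 5, South 11, East 2, West 9.
East gets 3 under Hamilton and 2 under Jefferson.

3 and 2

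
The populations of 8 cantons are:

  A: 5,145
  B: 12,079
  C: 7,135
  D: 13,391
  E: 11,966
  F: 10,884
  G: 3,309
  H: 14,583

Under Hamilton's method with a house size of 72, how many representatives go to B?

11

Standard divisor: 78492 ÷ 72 ≈ 1090.167.
Standard quotas: A 4.7195, B 11.0800, C 6.5449, D 12.2834, E 10.9763, F 9.9838, G 3.0353, H 13.3769.
Lower quotas: A 4, B 11, C 6, D 12, E 10, F 9, G 3, H 13 (sum 68, leaving 4 seats).
Remainders in descending order: F 0.9838, E 0.9763, A 0.7195, C 0.5449, H 0.3769, D 0.2834, B 0.0800, G 0.0353.
Largest remainders: F, E, A, C receive the extra seats.
B receives 11.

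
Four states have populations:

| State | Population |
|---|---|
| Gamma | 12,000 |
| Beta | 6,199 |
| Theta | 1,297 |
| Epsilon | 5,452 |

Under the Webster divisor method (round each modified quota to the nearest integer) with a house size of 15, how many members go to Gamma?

7

Standard divisor 24948/15 ≈ 1663.2; standard quotas: Gamma 7.215, Beta 3.727, Theta 0.780, Epsilon 3.278.
Rounding to the nearest integer gives Gamma 7, Beta 4, Theta 1, Epsilon 3 — total 15, matching the house size, so no adjustment is needed.
Gamma receives 7.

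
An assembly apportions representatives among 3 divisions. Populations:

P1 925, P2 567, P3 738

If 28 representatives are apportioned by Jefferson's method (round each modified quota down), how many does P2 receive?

Standard divisor 2230/28 ≈ 79.643; standard quotas: P1 11.614, P2 7.119, P3 9.266.
Rounding down gives 11, 7, 9 = 27 seats, so the divisor must be adjusted.
With modified divisor 75: modified quotas P1 12.333, P2 7.560, P3 9.840.
Rounding down: P1 12, P2 7, P3 9 (total 28).
P2 receives 7.

7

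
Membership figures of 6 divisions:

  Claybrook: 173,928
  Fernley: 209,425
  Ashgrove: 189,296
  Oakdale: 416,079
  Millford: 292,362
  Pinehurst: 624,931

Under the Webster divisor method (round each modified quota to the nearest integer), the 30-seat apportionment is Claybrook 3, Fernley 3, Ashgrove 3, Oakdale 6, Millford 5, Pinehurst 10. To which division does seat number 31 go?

Oakdale

Priority for the next seat is population ÷ (current seats + 0.5).
Priorities: Claybrook 49693.714, Fernley 59835.714, Ashgrove 54084.571, Oakdale 64012.154, Millford 53156.727, Pinehurst 59517.238.
Highest priority: Oakdale.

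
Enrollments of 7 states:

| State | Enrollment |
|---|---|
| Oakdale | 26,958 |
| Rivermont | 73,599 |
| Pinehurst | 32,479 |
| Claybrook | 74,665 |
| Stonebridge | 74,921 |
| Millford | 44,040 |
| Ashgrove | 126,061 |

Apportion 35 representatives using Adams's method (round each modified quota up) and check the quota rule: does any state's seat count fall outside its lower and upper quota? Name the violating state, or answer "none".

Standard quotas: Oakdale 2.084, Rivermont 5.690, Pinehurst 2.511, Claybrook 5.772, Stonebridge 5.792, Millford 3.405, Ashgrove 9.746.
Adams allocation: Oakdale 2, Rivermont 6, Pinehurst 3, Claybrook 6, Stonebridge 6, Millford 3, Ashgrove 9.
Every allocation lies between the lower and upper quota.

none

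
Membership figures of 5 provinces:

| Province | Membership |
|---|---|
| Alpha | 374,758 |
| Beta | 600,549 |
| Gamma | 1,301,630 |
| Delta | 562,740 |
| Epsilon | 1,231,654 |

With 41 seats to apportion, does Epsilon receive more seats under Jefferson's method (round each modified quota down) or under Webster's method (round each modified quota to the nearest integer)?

Jefferson

Jefferson: Alpha 3, Beta 6, Gamma 13, Delta 6, Epsilon 13.
Webster: Alpha 4, Beta 6, Gamma 13, Delta 6, Epsilon 12.
Epsilon gets 13 under Jefferson and 12 under Webster.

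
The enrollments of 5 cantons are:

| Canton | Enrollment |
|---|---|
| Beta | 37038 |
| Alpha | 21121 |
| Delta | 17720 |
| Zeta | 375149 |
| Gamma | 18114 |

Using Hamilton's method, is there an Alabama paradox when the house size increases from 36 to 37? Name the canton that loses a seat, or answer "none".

none

At 36 seats: Beta 3, Alpha 2, Delta 1, Zeta 29, Gamma 1.
At 37 seats: Beta 3, Alpha 2, Delta 1, Zeta 30, Gamma 1.
No canton's allocation decreased.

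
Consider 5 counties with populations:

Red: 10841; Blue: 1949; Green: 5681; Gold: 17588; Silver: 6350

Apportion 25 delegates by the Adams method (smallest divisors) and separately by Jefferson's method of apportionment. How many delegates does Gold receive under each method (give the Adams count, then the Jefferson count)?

10 and 11

Adams: Red 6, Blue 2, Green 3, Gold 10, Silver 4.
Jefferson: Red 6, Blue 1, Green 3, Gold 11, Silver 4.
Gold gets 10 under Adams and 11 under Jefferson.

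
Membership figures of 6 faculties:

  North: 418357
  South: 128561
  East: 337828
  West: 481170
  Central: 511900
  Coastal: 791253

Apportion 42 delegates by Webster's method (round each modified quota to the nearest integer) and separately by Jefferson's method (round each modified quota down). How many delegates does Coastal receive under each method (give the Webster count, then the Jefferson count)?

Webster: North 7, South 2, East 5, West 8, Central 8, Coastal 12.
Jefferson: North 6, South 2, East 5, West 8, Central 8, Coastal 13.
Coastal gets 12 under Webster and 13 under Jefferson.

12 and 13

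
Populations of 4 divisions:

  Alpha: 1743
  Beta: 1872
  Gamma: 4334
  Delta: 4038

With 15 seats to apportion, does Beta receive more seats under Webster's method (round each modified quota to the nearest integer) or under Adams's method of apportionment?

Adams

Webster: Alpha 2, Beta 2, Gamma 6, Delta 5.
Adams: Alpha 2, Beta 3, Gamma 5, Delta 5.
Beta gets 2 under Webster and 3 under Adams.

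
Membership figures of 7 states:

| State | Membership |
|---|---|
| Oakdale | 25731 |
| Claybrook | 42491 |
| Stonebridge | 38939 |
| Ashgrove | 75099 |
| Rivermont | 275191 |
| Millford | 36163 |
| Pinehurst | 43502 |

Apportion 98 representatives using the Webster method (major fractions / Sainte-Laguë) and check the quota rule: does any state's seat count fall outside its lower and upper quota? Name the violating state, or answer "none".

Rivermont

Standard quotas: Oakdale 4.695, Claybrook 7.753, Stonebridge 7.105, Ashgrove 13.702, Rivermont 50.210, Millford 6.598, Pinehurst 7.937.
Webster allocation: Oakdale 5, Claybrook 8, Stonebridge 7, Ashgrove 14, Rivermont 49, Millford 7, Pinehurst 8.
Rivermont has quota 50.210 (lower 50, upper 51) but receives 49 — outside the quota interval.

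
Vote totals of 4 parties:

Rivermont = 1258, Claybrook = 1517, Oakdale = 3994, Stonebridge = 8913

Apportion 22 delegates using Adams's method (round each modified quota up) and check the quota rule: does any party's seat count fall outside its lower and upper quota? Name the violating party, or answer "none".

Standard quotas: Rivermont 1.765, Claybrook 2.128, Oakdale 5.603, Stonebridge 12.504.
Adams allocation: Rivermont 2, Claybrook 2, Oakdale 6, Stonebridge 12.
Every allocation lies between the lower and upper quota.

none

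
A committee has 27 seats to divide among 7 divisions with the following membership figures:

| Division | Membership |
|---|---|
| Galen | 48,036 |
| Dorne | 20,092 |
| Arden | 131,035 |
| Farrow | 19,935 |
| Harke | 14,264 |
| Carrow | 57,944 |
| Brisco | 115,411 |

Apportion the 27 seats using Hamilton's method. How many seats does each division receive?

Galen: 3; Dorne: 1; Arden: 9; Farrow: 1; Harke: 1; Carrow: 4; Brisco: 8

Total 406717; standard divisor 406717/27 ≈ 15063.593.
Standard quotas: Galen 3.1889, Dorne 1.3338, Arden 8.6988, Farrow 1.3234, Harke 0.9469, Carrow 3.8466, Brisco 7.6616.
Lower quotas: Galen 3, Dorne 1, Arden 8, Farrow 1, Harke 0, Carrow 3, Brisco 7 (sum 23, leaving 4 seats).
Remainders in descending order: Harke 0.9469, Carrow 0.8466, Arden 0.6988, Brisco 0.6616, Dorne 0.3338, Farrow 0.3234, Galen 0.1889.
Largest remainders: Harke, Carrow, Arden, Brisco receive the extra seats.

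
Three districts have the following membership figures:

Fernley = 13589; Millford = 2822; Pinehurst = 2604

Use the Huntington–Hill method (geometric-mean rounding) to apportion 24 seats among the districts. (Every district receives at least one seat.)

Fernley=17; Millford=4; Pinehurst=3

With divisor 796: modified quotas Fernley 17.072, Millford 3.545, Pinehurst 3.271.
Geometric-mean thresholds: Fernley √(17·18)=17.493, Millford √(3·4)=3.464, Pinehurst √(3·4)=3.464.
Each quota rounded against its threshold gives Fernley 17, Millford 4, Pinehurst 3 (total 24).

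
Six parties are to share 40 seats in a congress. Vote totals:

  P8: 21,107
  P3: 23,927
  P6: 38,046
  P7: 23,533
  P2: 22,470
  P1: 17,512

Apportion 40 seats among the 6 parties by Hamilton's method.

Total 146595; standard divisor 146595/40 ≈ 3664.875.
Standard quotas: P8 5.7593, P3 6.5287, P6 10.3813, P7 6.4212, P2 6.1312, P1 4.7783.
Lower quotas: P8 5, P3 6, P6 10, P7 6, P2 6, P1 4 (sum 37, leaving 3 seats).
Remainders in descending order: P1 0.7783, P8 0.7593, P3 0.5287, P7 0.4212, P6 0.3813, P2 0.1312.
Largest remainders: P1, P8, P3 receive the extra seats.

P8 6, P3 7, P6 10, P7 6, P2 6, P1 5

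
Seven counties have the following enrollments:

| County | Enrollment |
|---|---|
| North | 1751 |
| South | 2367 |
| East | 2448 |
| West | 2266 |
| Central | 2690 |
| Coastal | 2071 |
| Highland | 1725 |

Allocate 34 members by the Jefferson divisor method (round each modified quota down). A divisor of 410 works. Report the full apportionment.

North 4; South 5; East 5; West 5; Central 6; Coastal 5; Highland 4

With modified divisor 410: modified quotas North 4.271, South 5.773, East 5.971, West 5.527, Central 6.561, Coastal 5.051, Highland 4.207.
Rounding down: North 4, South 5, East 5, West 5, Central 6, Coastal 5, Highland 4 (total 34).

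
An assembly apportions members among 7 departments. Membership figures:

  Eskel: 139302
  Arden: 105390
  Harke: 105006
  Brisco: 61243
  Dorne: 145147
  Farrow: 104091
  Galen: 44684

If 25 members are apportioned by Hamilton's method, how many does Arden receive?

4

Standard divisor: 704863 ÷ 25 ≈ 28194.52.
Standard quotas: Eskel 4.9407, Arden 3.7380, Harke 3.7243, Brisco 2.1722, Dorne 5.1481, Farrow 3.6919, Galen 1.5848.
Lower quotas: Eskel 4, Arden 3, Harke 3, Brisco 2, Dorne 5, Farrow 3, Galen 1 (sum 21, leaving 4 seats).
Remainders in descending order: Eskel 0.9407, Arden 0.7380, Harke 0.7243, Farrow 0.6919, Galen 0.5848, Brisco 0.1722, Dorne 0.1481.
Largest remainders: Eskel, Arden, Harke, Farrow receive the extra seats.
Arden receives 4.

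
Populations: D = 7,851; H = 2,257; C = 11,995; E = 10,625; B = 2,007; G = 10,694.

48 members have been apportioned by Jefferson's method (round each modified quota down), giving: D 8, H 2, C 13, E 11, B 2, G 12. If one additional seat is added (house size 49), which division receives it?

Priority for the next seat is population ÷ (current seats + 1).
Priorities: D 872.333, H 752.333, C 856.786, E 885.417, B 669.000, G 822.615.
Highest priority: E.

E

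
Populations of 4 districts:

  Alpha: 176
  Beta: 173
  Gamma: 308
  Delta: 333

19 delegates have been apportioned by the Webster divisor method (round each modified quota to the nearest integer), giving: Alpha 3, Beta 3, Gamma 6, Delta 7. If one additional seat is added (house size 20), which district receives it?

Alpha

Priority for the next seat is population ÷ (current seats + 0.5).
Priorities: Alpha 50.286, Beta 49.429, Gamma 47.385, Delta 44.400.
Highest priority: Alpha.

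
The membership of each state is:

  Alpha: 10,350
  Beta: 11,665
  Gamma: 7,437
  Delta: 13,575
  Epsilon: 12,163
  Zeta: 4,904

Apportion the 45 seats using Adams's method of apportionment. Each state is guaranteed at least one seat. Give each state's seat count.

Alpha 8; Beta 8; Gamma 6; Delta 10; Epsilon 9; Zeta 4

Standard divisor 60094/45 ≈ 1335.422; standard quotas: Alpha 7.750, Beta 8.735, Gamma 5.569, Delta 10.165, Epsilon 9.108, Zeta 3.672.
Rounding up gives 8, 9, 6, 11, 10, 4 = 48 seats, so the divisor must be adjusted.
With modified divisor 1470: modified quotas Alpha 7.041, Beta 7.935, Gamma 5.059, Delta 9.235, Epsilon 8.274, Zeta 3.336.
Rounding up: Alpha 8, Beta 8, Gamma 6, Delta 10, Epsilon 9, Zeta 4 (total 45).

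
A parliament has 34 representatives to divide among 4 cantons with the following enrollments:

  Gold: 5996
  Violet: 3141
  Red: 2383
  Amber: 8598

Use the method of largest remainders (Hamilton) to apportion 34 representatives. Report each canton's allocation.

Gold 10, Violet 5, Red 4, Amber 15

Total 20118; standard divisor 20118/34 ≈ 591.706.
Standard quotas: Gold 10.1334, Violet 5.3084, Red 4.0273, Amber 14.5309.
Lower quotas: Gold 10, Violet 5, Red 4, Amber 14 (sum 33, leaving 1 seat).
Remainders in descending order: Amber 0.5309, Violet 0.3084, Gold 0.1334, Red 0.0273.
Largest remainder: Amber receives the extra seat.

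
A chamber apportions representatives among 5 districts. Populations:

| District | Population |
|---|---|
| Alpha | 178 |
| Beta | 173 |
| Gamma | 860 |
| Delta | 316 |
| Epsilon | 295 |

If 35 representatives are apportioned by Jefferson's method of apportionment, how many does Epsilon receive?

6

Standard divisor 1822/35 ≈ 52.057; standard quotas: Alpha 3.419, Beta 3.323, Gamma 16.520, Delta 6.070, Epsilon 5.667.
Rounding down gives 3, 3, 16, 6, 5 = 33 seats, so the divisor must be adjusted.
With modified divisor 48: modified quotas Alpha 3.708, Beta 3.604, Gamma 17.917, Delta 6.583, Epsilon 6.146.
Rounding down: Alpha 3, Beta 3, Gamma 17, Delta 6, Epsilon 6 (total 35).
Epsilon receives 6.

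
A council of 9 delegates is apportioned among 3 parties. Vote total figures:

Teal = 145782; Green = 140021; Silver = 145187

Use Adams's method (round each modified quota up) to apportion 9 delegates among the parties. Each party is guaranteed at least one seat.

Standard divisor 430990/9 ≈ 47887.778; standard quotas: Teal 3.044, Green 2.924, Silver 3.032.
Rounding up gives 4, 3, 4 = 11 seats, so the divisor must be adjusted.
With modified divisor 59300: modified quotas Teal 2.458, Green 2.361, Silver 2.448.
Rounding up: Teal 3, Green 3, Silver 3 (total 9).

Teal 3; Green 3; Silver 3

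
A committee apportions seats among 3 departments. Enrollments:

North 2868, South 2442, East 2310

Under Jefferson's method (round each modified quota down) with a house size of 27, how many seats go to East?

8

Standard divisor 7620/27 ≈ 282.222; standard quotas: North 10.162, South 8.653, East 8.185.
Rounding down gives 10, 8, 8 = 26 seats, so the divisor must be adjusted.
With modified divisor 270: modified quotas North 10.622, South 9.044, East 8.556.
Rounding down: North 10, South 9, East 8 (total 27).
East receives 8.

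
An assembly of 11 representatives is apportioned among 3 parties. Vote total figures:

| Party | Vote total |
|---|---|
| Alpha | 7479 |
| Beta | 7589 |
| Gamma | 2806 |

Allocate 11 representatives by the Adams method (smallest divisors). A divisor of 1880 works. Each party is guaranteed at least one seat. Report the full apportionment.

Alpha: 4; Beta: 5; Gamma: 2

With modified divisor 1880: modified quotas Alpha 3.978, Beta 4.037, Gamma 1.493.
Rounding up: Alpha 4, Beta 5, Gamma 2 (total 11).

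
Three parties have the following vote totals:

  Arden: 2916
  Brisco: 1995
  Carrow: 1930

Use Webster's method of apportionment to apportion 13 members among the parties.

Standard divisor 6841/13 ≈ 526.231; standard quotas: Arden 5.541, Brisco 3.791, Carrow 3.668.
Rounding to the nearest integer gives 6, 4, 4 = 14 seats, so the divisor must be adjusted.
With modified divisor 540: modified quotas Arden 5.400, Brisco 3.694, Carrow 3.574.
Rounding to the nearest integer: Arden 5, Brisco 4, Carrow 4 (total 13).

Arden 5; Brisco 4; Carrow 4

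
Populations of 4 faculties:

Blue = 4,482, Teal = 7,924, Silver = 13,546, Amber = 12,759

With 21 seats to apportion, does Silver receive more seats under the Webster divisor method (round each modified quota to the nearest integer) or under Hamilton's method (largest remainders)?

Webster: Blue 2, Teal 4, Silver 8, Amber 7.
Hamilton: Blue 3, Teal 4, Silver 7, Amber 7.
Silver gets 8 under Webster and 7 under Hamilton.

Webster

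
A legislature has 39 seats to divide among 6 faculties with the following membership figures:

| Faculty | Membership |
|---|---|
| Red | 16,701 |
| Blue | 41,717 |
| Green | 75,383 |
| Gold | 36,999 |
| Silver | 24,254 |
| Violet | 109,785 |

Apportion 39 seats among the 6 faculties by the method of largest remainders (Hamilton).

Red=2; Blue=5; Green=10; Gold=5; Silver=3; Violet=14

The standard divisor is 304839/39 ≈ 7816.385.
Standard quotas: Red 2.1367, Blue 5.3371, Green 9.6442, Gold 4.7335, Silver 3.1030, Violet 14.0455.
Lower quotas: Red 2, Blue 5, Green 9, Gold 4, Silver 3, Violet 14 (sum 37, leaving 2 seats).
Remainders in descending order: Gold 0.7335, Green 0.6442, Blue 0.3371, Red 0.1367, Silver 0.1030, Violet 0.0455.
The surplus seats go to Gold, Green.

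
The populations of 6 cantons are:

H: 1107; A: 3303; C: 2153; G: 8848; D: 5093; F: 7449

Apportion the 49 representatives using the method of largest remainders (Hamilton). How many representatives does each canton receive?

H 2, A 6, C 4, G 15, D 9, F 13

Standard divisor: 27953 ÷ 49 ≈ 570.469.
Standard quotas: H 1.9405, A 5.7900, C 3.7741, G 15.5100, D 8.9277, F 13.0577.
Lower quotas: H 1, A 5, C 3, G 15, D 8, F 13 (sum 45, leaving 4 seats).
Remainders in descending order: H 0.9405, D 0.9277, A 0.7900, C 0.7741, G 0.5100, F 0.0577.
Largest remainders: H, D, A, C receive the extra seats.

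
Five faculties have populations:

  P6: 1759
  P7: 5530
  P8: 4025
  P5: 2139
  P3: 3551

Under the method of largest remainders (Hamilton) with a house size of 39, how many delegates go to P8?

Standard divisor: 17004 ÷ 39 = 436.
Standard quotas: P6 4.0344, P7 12.6835, P8 9.2317, P5 4.9060, P3 8.1445.
Lower quotas: P6 4, P7 12, P8 9, P5 4, P3 8 (sum 37, leaving 2 seats).
Remainders in descending order: P5 0.9060, P7 0.6835, P8 0.2317, P3 0.1445, P6 0.0344.
The surplus seats go to P5, P7.
P8 receives 9.

9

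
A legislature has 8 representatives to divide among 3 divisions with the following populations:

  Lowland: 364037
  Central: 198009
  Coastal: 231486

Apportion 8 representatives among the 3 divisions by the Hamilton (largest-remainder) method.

Lowland: 4; Central: 2; Coastal: 2

Total 793532; standard divisor 793532/8 ≈ 99191.5.
Standard quotas: Lowland 3.6700, Central 1.9962, Coastal 2.3337.
Lower quotas: Lowland 3, Central 1, Coastal 2 (sum 6, leaving 2 seats).
Remainders in descending order: Central 0.9962, Lowland 0.6700, Coastal 0.3337.
Largest remainders: Central, Lowland receive the extra seats.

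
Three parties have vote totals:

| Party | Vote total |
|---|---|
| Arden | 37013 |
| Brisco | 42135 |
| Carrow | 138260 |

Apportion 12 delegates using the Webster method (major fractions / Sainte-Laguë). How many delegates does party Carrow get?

Standard divisor 217408/12 ≈ 18117.333; standard quotas: Arden 2.043, Brisco 2.326, Carrow 7.631.
Rounding to the nearest integer gives Arden 2, Brisco 2, Carrow 8 — total 12, matching the house size, so no adjustment is needed.
Carrow receives 8.

8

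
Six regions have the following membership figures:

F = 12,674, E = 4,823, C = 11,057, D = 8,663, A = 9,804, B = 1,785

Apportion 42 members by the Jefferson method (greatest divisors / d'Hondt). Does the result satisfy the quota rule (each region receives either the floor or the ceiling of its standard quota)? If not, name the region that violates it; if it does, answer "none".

none

Standard quotas: F 10.907, E 4.150, C 9.515, D 7.455, A 8.437, B 1.536.
Jefferson allocation: F 11, E 4, C 10, D 7, A 9, B 1.
Every allocation lies between the lower and upper quota.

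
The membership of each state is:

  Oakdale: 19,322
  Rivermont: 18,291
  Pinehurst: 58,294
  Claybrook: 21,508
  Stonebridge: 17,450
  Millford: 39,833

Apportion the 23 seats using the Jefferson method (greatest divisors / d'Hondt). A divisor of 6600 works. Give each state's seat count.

With modified divisor 6600: modified quotas Oakdale 2.928, Rivermont 2.771, Pinehurst 8.832, Claybrook 3.259, Stonebridge 2.644, Millford 6.035.
Rounding down: Oakdale 2, Rivermont 2, Pinehurst 8, Claybrook 3, Stonebridge 2, Millford 6 (total 23).

Oakdale=2; Rivermont=2; Pinehurst=8; Claybrook=3; Stonebridge=2; Millford=6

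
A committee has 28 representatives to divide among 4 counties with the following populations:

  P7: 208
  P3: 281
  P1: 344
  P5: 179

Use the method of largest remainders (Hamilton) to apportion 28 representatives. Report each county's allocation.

P7 6, P3 8, P1 9, P5 5

Total 1012; standard divisor 1012/28 ≈ 36.143.
Standard quotas: P7 5.755, P3 7.775, P1 9.518, P5 4.953.
Lower quotas: P7 5, P3 7, P1 9, P5 4 (sum 25, leaving 3 seats).
Remainders in descending order: P5 0.953, P3 0.775, P7 0.755, P1 0.518.
Largest remainders: P5, P3, P7 receive the extra seats.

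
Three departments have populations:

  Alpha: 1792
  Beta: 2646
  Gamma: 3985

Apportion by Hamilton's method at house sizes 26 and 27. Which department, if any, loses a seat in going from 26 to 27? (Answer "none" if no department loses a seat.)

At 26 seats: Alpha 6, Beta 8, Gamma 12.
At 27 seats: Alpha 6, Beta 8, Gamma 13.
No department's allocation decreased.

none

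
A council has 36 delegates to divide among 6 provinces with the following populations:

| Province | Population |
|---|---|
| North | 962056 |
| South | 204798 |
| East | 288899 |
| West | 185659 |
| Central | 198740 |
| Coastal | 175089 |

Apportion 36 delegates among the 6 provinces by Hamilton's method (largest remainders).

Standard divisor: 2015241 ÷ 36 ≈ 55978.917.
Standard quotas: North 17.1860, South 3.6585, East 5.1609, West 3.3166, Central 3.5503, Coastal 3.1278.
Lower quotas: North 17, South 3, East 5, West 3, Central 3, Coastal 3 (sum 34, leaving 2 seats).
Remainders in descending order: South 0.6585, Central 0.5503, West 0.3166, North 0.1860, East 0.1609, Coastal 0.1278.
The surplus seats go to South, Central.

North 17, South 4, East 5, West 3, Central 4, Coastal 3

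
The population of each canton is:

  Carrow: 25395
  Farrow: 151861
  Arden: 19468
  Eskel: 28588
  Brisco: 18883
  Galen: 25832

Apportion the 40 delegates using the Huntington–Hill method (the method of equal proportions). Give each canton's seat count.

With divisor 6908: modified quotas Carrow 3.676, Farrow 21.983, Arden 2.818, Eskel 4.138, Brisco 2.733, Galen 3.739.
Geometric-mean thresholds: Carrow √(3·4)=3.464, Farrow √(21·22)=21.494, Arden √(2·3)=2.449, Eskel √(4·5)=4.472, Brisco √(2·3)=2.449, Galen √(3·4)=3.464.
Each quota rounded against its threshold gives Carrow 4, Farrow 22, Arden 3, Eskel 4, Brisco 3, Galen 4 (total 40).

Carrow=4, Farrow=22, Arden=3, Eskel=4, Brisco=3, Galen=4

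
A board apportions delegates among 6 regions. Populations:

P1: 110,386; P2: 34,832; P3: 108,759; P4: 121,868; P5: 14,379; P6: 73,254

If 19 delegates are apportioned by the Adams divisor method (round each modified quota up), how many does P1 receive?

4

Standard divisor 463478/19 ≈ 24393.579; standard quotas: P1 4.525, P2 1.428, P3 4.459, P4 4.996, P5 0.589, P6 3.003.
Rounding up gives 5, 2, 5, 5, 1, 4 = 22 seats, so the divisor must be adjusted.
With modified divisor 29000: modified quotas P1 3.806, P2 1.201, P3 3.750, P4 4.202, P5 0.496, P6 2.526.
Rounding up: P1 4, P2 2, P3 4, P4 5, P5 1, P6 3 (total 19).
P1 receives 4.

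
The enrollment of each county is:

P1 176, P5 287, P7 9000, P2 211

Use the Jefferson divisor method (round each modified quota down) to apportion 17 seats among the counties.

Standard divisor 9674/17 ≈ 569.059; standard quotas: P1 0.309, P5 0.504, P7 15.816, P2 0.371.
Rounding down gives 0, 0, 15, 0 = 15 seats, so the divisor must be adjusted.
With modified divisor 510: modified quotas P1 0.345, P5 0.563, P7 17.647, P2 0.414.
Rounding down: P1 0, P5 0, P7 17, P2 0 (total 17).

P1 0, P5 0, P7 17, P2 0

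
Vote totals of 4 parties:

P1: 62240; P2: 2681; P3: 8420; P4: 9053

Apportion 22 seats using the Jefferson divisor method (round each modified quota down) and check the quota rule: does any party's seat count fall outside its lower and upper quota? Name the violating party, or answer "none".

P1

Standard quotas: P1 16.619, P2 0.716, P3 2.248, P4 2.417.
Jefferson allocation: P1 18, P2 0, P3 2, P4 2.
P1 has quota 16.619 (lower 16, upper 17) but receives 18 — outside the quota interval.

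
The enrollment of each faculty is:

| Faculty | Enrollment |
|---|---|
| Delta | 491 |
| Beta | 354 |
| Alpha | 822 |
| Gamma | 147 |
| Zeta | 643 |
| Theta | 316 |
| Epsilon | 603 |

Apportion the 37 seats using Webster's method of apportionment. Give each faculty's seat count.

Delta 5, Beta 4, Alpha 9, Gamma 2, Zeta 7, Theta 3, Epsilon 7

Standard divisor 3376/37 ≈ 91.243; standard quotas: Delta 5.381, Beta 3.880, Alpha 9.009, Gamma 1.611, Zeta 7.047, Theta 3.463, Epsilon 6.609.
Rounding to the nearest integer gives Delta 5, Beta 4, Alpha 9, Gamma 2, Zeta 7, Theta 3, Epsilon 7 — total 37, matching the house size, so no adjustment is needed.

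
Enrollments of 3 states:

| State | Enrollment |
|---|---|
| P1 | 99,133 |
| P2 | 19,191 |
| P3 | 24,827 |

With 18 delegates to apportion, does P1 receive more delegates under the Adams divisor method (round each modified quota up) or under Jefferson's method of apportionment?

Adams: P1 12, P2 3, P3 3.
Jefferson: P1 13, P2 2, P3 3.
P1 gets 12 under Adams and 13 under Jefferson.

Jefferson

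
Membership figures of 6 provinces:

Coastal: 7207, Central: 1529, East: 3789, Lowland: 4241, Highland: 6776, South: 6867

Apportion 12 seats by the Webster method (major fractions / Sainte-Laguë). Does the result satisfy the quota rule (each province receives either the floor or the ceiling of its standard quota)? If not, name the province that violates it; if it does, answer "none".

none

Standard quotas: Coastal 2.844, Central 0.603, East 1.495, Lowland 1.674, Highland 2.674, South 2.710.
Webster allocation: Coastal 3, Central 1, East 1, Lowland 2, Highland 2, South 3.
Every allocation lies between the lower and upper quota.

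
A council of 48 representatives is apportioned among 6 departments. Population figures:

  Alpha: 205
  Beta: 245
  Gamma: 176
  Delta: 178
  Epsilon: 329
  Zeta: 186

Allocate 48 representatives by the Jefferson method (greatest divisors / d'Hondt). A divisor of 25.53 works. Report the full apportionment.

Alpha=8, Beta=9, Gamma=6, Delta=6, Epsilon=12, Zeta=7

With modified divisor 25.53: modified quotas Alpha 8.030, Beta 9.597, Gamma 6.894, Delta 6.972, Epsilon 12.887, Zeta 7.286.
Rounding down: Alpha 8, Beta 9, Gamma 6, Delta 6, Epsilon 12, Zeta 7 (total 48).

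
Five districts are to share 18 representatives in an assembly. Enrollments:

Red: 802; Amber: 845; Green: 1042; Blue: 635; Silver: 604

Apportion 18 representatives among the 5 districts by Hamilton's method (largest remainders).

Red: 3, Amber: 4, Green: 5, Blue: 3, Silver: 3

The standard divisor is 3928/18 ≈ 218.222.
Standard quotas: Red 3.675, Amber 3.872, Green 4.775, Blue 2.910, Silver 2.768.
Lower quotas: Red 3, Amber 3, Green 4, Blue 2, Silver 2 (sum 14, leaving 4 seats).
Remainders in descending order: Blue 0.910, Amber 0.872, Green 0.775, Silver 0.768, Red 0.675.
Largest remainders: Blue, Amber, Green, Silver receive the extra seats.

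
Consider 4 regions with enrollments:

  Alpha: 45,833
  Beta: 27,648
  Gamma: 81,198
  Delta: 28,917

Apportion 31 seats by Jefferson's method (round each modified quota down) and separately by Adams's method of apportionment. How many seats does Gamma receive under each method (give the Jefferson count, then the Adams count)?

14 and 13

Jefferson: Alpha 8, Beta 4, Gamma 14, Delta 5.
Adams: Alpha 8, Beta 5, Gamma 13, Delta 5.
Gamma gets 14 under Jefferson and 13 under Adams.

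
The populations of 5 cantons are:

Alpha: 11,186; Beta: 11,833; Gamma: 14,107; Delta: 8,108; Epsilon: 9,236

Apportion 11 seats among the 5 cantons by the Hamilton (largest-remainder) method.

Standard divisor: 54470 ÷ 11 ≈ 4951.818.
Standard quotas: Alpha 2.2590, Beta 2.3896, Gamma 2.8489, Delta 1.6374, Epsilon 1.8652.
Lower quotas: Alpha 2, Beta 2, Gamma 2, Delta 1, Epsilon 1 (sum 8, leaving 3 seats).
Remainders in descending order: Epsilon 0.8652, Gamma 0.8489, Delta 0.6374, Beta 0.3896, Alpha 0.2590.
Largest remainders: Epsilon, Gamma, Delta receive the extra seats.

Alpha 2; Beta 2; Gamma 3; Delta 2; Epsilon 2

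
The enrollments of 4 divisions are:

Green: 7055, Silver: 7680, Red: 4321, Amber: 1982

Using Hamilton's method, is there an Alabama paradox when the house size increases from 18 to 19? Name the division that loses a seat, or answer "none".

At 18 seats: Green 6, Silver 6, Red 4, Amber 2.
At 19 seats: Green 6, Silver 7, Red 4, Amber 2.
No division's allocation decreased.

none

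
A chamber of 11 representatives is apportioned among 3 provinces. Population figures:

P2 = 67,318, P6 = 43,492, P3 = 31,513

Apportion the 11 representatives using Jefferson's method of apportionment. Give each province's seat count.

Standard divisor 142323/11 ≈ 12938.455; standard quotas: P2 5.203, P6 3.361, P3 2.436.
Rounding down gives 5, 3, 2 = 10 seats, so the divisor must be adjusted.
With modified divisor 11000: modified quotas P2 6.120, P6 3.954, P3 2.865.
Rounding down: P2 6, P6 3, P3 2 (total 11).

P2=6, P6=3, P3=2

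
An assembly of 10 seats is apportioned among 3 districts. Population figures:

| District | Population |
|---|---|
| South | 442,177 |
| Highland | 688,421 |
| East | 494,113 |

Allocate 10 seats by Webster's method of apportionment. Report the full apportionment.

Standard divisor 1624711/10 ≈ 162471.1; standard quotas: South 2.722, Highland 4.237, East 3.041.
Rounding to the nearest integer gives South 3, Highland 4, East 3 — total 10, matching the house size, so no adjustment is needed.

South 3, Highland 4, East 3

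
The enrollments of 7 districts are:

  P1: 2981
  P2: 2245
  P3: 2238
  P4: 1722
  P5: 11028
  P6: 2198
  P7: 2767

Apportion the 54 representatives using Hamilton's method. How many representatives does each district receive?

The standard divisor is 25179/54 ≈ 466.278.
Standard quotas: P1 6.3932, P2 4.8147, P3 4.7997, P4 3.6931, P5 23.6511, P6 4.7139, P7 5.9342.
Lower quotas: P1 6, P2 4, P3 4, P4 3, P5 23, P6 4, P7 5 (sum 49, leaving 5 seats).
Remainders in descending order: P7 0.9342, P2 0.8147, P3 0.7997, P6 0.7139, P4 0.6931, P5 0.6511, P1 0.3932.
Largest remainders: P7, P2, P3, P6, P4 receive the extra seats.

P1: 6, P2: 5, P3: 5, P4: 4, P5: 23, P6: 5, P7: 6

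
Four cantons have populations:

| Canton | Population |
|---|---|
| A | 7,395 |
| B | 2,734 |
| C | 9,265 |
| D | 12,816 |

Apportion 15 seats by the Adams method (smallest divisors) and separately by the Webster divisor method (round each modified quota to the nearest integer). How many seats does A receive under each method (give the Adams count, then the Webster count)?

Adams: A 3, B 2, C 4, D 6.
Webster: A 4, B 1, C 4, D 6.
A gets 3 under Adams and 4 under Webster.

3 and 4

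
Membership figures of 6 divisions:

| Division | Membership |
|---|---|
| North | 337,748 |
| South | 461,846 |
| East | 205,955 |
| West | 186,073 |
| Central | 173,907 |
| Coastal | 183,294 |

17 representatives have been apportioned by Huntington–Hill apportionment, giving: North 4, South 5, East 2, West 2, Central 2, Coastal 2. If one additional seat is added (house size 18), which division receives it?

Priority for the next seat is population ÷ (√(s·(s+1))).
Priorities: North 75522.749, South 84321.157, East 84080.777, West 75963.984, Central 70997.235, Coastal 74829.462.
Highest priority: South.

South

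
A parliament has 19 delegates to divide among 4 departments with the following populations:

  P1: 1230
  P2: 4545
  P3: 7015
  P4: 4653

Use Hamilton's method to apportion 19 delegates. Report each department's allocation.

P1 1, P2 5, P3 8, P4 5

Standard divisor: 17443 ÷ 19 ≈ 918.053.
Standard quotas: P1 1.3398, P2 4.9507, P3 7.6412, P4 5.0683.
Lower quotas: P1 1, P2 4, P3 7, P4 5 (sum 17, leaving 2 seats).
Remainders in descending order: P2 0.9507, P3 0.6412, P1 0.3398, P4 0.0683.
The surplus seats go to P2, P3.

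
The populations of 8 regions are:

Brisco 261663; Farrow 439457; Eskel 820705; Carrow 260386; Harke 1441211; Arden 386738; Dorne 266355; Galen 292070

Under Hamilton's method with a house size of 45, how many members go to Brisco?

3

Total 4168585; standard divisor 4168585/45 ≈ 92635.222.
Standard quotas: Brisco 2.8247, Farrow 4.7440, Eskel 8.8595, Carrow 2.8109, Harke 15.5579, Arden 4.1748, Dorne 2.8753, Galen 3.1529.
Lower quotas: Brisco 2, Farrow 4, Eskel 8, Carrow 2, Harke 15, Arden 4, Dorne 2, Galen 3 (sum 40, leaving 5 seats).
Remainders in descending order: Dorne 0.8753, Eskel 0.8595, Brisco 0.8247, Carrow 0.8109, Farrow 0.7440, Harke 0.5579, Arden 0.1748, Galen 0.1529.
The surplus seats go to Dorne, Eskel, Brisco, Carrow, Farrow.
Brisco receives 3.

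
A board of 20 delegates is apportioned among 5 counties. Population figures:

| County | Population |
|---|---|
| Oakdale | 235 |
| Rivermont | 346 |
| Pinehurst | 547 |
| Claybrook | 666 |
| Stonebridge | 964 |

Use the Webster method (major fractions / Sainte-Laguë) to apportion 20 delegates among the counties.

Standard divisor 2758/20 ≈ 137.9; standard quotas: Oakdale 1.704, Rivermont 2.509, Pinehurst 3.967, Claybrook 4.830, Stonebridge 6.991.
Rounding to the nearest integer gives 2, 3, 4, 5, 7 = 21 seats, so the divisor must be adjusted.
With modified divisor 140: modified quotas Oakdale 1.679, Rivermont 2.471, Pinehurst 3.907, Claybrook 4.757, Stonebridge 6.886.
Rounding to the nearest integer: Oakdale 2, Rivermont 2, Pinehurst 4, Claybrook 5, Stonebridge 7 (total 20).

Oakdale=2; Rivermont=2; Pinehurst=4; Claybrook=5; Stonebridge=7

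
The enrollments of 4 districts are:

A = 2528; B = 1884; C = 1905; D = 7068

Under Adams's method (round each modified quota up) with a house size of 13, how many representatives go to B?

2

Standard divisor 13385/13 ≈ 1029.615; standard quotas: A 2.455, B 1.830, C 1.850, D 6.865.
Rounding up gives 3, 2, 2, 7 = 14 seats, so the divisor must be adjusted.
With modified divisor 1200: modified quotas A 2.107, B 1.570, C 1.587, D 5.890.
Rounding up: A 3, B 2, C 2, D 6 (total 13).
B receives 2.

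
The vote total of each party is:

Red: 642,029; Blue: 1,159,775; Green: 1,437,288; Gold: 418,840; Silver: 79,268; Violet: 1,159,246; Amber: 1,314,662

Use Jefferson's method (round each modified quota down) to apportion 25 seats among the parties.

Red 2; Blue 5; Green 6; Gold 1; Silver 0; Violet 5; Amber 6

Standard divisor 6211108/25 ≈ 248444.32; standard quotas: Red 2.584, Blue 4.668, Green 5.785, Gold 1.686, Silver 0.319, Violet 4.666, Amber 5.292.
Rounding down gives 2, 4, 5, 1, 0, 4, 5 = 21 seats, so the divisor must be adjusted.
With modified divisor 216600: modified quotas Red 2.964, Blue 5.354, Green 6.636, Gold 1.934, Silver 0.366, Violet 5.352, Amber 6.070.
Rounding down: Red 2, Blue 5, Green 6, Gold 1, Silver 0, Violet 5, Amber 6 (total 25).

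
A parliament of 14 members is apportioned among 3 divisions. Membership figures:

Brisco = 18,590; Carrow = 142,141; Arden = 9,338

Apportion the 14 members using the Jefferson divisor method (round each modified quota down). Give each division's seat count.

Brisco=1, Carrow=13, Arden=0

Standard divisor 170069/14 ≈ 12147.786; standard quotas: Brisco 1.530, Carrow 11.701, Arden 0.769.
Rounding down gives 1, 11, 0 = 12 seats, so the divisor must be adjusted.
With modified divisor 10500: modified quotas Brisco 1.770, Carrow 13.537, Arden 0.889.
Rounding down: Brisco 1, Carrow 13, Arden 0 (total 14).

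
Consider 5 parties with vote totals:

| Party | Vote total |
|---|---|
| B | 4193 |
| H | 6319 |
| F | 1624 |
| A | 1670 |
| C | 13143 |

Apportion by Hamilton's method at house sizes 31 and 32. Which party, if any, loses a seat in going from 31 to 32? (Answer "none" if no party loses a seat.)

none

At 31 seats: B 5, H 7, F 2, A 2, C 15.
At 32 seats: B 5, H 7, F 2, A 2, C 16.
No party's allocation decreased.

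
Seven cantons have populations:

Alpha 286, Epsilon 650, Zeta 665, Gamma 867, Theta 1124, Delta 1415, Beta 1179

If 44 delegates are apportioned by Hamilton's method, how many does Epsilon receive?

5

Total 6186; standard divisor 6186/44 ≈ 140.591.
Standard quotas: Alpha 2.034, Epsilon 4.623, Zeta 4.730, Gamma 6.167, Theta 7.995, Delta 10.065, Beta 8.386.
Lower quotas: Alpha 2, Epsilon 4, Zeta 4, Gamma 6, Theta 7, Delta 10, Beta 8 (sum 41, leaving 3 seats).
Remainders in descending order: Theta 0.995, Zeta 0.730, Epsilon 0.623, Beta 0.386, Gamma 0.167, Delta 0.065, Alpha 0.034.
Largest remainders: Theta, Zeta, Epsilon receive the extra seats.
Epsilon receives 5.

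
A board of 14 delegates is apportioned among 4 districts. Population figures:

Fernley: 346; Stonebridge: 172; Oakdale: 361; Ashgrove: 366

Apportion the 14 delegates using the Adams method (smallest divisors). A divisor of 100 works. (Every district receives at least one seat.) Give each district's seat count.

Fernley: 4, Stonebridge: 2, Oakdale: 4, Ashgrove: 4

With modified divisor 100: modified quotas Fernley 3.460, Stonebridge 1.720, Oakdale 3.610, Ashgrove 3.660.
Rounding up: Fernley 4, Stonebridge 2, Oakdale 4, Ashgrove 4 (total 14).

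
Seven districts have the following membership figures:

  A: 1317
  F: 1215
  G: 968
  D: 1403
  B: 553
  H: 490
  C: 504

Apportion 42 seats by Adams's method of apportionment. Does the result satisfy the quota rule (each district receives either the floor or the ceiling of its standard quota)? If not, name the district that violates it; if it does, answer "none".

none

Standard quotas: A 8.576, F 7.912, G 6.303, D 9.136, B 3.601, H 3.191, C 3.282.
Adams allocation: A 8, F 8, G 6, D 9, B 4, H 3, C 4.
Every allocation lies between the lower and upper quota.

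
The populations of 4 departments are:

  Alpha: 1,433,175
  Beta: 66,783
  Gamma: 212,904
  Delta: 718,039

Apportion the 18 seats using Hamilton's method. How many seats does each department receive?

Alpha: 11, Beta: 0, Gamma: 2, Delta: 5

Standard divisor: 2430901 ÷ 18 ≈ 135050.056.
Standard quotas: Alpha 10.6122, Beta 0.4945, Gamma 1.5765, Delta 5.3168.
Lower quotas: Alpha 10, Beta 0, Gamma 1, Delta 5 (sum 16, leaving 2 seats).
Remainders in descending order: Alpha 0.6122, Gamma 0.5765, Beta 0.4945, Delta 0.3168.
The surplus seats go to Alpha, Gamma.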